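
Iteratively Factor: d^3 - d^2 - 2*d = (d + 1)*(d^2 - 2*d) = d*(d + 1)*(d - 2)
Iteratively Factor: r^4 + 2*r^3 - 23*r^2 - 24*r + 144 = (r + 4)*(r^3 - 2*r^2 - 15*r + 36) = (r - 3)*(r + 4)*(r^2 + r - 12) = (r - 3)*(r + 4)^2*(r - 3)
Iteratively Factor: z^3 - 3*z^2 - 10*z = (z - 5)*(z^2 + 2*z) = z*(z - 5)*(z + 2)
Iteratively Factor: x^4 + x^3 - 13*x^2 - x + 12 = (x - 1)*(x^3 + 2*x^2 - 11*x - 12) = (x - 3)*(x - 1)*(x^2 + 5*x + 4) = (x - 3)*(x - 1)*(x + 1)*(x + 4)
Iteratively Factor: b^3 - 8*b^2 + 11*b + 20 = (b + 1)*(b^2 - 9*b + 20) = (b - 4)*(b + 1)*(b - 5)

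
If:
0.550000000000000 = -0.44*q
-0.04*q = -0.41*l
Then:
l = -0.12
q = -1.25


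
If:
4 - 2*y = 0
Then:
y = 2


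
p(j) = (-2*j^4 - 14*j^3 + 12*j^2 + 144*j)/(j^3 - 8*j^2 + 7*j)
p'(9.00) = 46.03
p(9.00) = -146.25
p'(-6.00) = -0.40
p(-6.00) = 0.00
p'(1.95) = 31.33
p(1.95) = -20.71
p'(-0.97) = 7.01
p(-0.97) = 7.71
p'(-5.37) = -0.18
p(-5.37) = -0.18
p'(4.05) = 22.42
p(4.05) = 18.88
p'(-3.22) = 1.14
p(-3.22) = 0.63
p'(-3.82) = 0.63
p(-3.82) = 0.10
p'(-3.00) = 1.36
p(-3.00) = 0.90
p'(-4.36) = 0.29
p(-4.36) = -0.14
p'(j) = (-3*j^2 + 16*j - 7)*(-2*j^4 - 14*j^3 + 12*j^2 + 144*j)/(j^3 - 8*j^2 + 7*j)^2 + (-8*j^3 - 42*j^2 + 24*j + 144)/(j^3 - 8*j^2 + 7*j) = 2*(-j^4 + 16*j^3 + 29*j^2 - 242*j + 618)/(j^4 - 16*j^3 + 78*j^2 - 112*j + 49)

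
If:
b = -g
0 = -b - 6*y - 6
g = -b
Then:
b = -6*y - 6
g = 6*y + 6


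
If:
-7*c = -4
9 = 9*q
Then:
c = 4/7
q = 1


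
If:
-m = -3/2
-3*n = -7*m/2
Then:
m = 3/2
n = 7/4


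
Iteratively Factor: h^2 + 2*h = (h)*(h + 2)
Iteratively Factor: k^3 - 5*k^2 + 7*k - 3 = (k - 3)*(k^2 - 2*k + 1) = (k - 3)*(k - 1)*(k - 1)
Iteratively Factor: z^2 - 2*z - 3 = (z + 1)*(z - 3)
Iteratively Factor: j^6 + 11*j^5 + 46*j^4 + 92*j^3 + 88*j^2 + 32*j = (j + 1)*(j^5 + 10*j^4 + 36*j^3 + 56*j^2 + 32*j) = (j + 1)*(j + 4)*(j^4 + 6*j^3 + 12*j^2 + 8*j) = (j + 1)*(j + 2)*(j + 4)*(j^3 + 4*j^2 + 4*j) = (j + 1)*(j + 2)^2*(j + 4)*(j^2 + 2*j) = (j + 1)*(j + 2)^3*(j + 4)*(j)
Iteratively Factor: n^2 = (n)*(n)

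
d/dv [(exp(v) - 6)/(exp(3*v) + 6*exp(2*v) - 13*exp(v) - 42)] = (-(exp(v) - 6)*(3*exp(2*v) + 12*exp(v) - 13) + exp(3*v) + 6*exp(2*v) - 13*exp(v) - 42)*exp(v)/(exp(3*v) + 6*exp(2*v) - 13*exp(v) - 42)^2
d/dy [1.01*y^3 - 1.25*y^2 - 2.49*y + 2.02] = 3.03*y^2 - 2.5*y - 2.49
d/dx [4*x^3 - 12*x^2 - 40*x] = 12*x^2 - 24*x - 40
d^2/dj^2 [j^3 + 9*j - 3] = 6*j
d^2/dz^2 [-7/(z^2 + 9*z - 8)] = 14*(z^2 + 9*z - (2*z + 9)^2 - 8)/(z^2 + 9*z - 8)^3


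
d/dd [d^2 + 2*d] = 2*d + 2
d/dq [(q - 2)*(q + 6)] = 2*q + 4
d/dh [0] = 0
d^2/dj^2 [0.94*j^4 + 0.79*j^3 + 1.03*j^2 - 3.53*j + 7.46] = 11.28*j^2 + 4.74*j + 2.06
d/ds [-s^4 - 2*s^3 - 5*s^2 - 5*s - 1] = -4*s^3 - 6*s^2 - 10*s - 5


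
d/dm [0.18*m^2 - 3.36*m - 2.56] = 0.36*m - 3.36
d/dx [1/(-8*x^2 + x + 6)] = (16*x - 1)/(-8*x^2 + x + 6)^2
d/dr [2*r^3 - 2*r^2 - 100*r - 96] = 6*r^2 - 4*r - 100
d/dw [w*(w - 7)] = 2*w - 7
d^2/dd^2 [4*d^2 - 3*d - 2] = 8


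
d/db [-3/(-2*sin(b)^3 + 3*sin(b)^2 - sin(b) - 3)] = 3*(-6*sin(b)^2 + 6*sin(b) - 1)*cos(b)/(2*sin(b)^3 - 3*sin(b)^2 + sin(b) + 3)^2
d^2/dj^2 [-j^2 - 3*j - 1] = -2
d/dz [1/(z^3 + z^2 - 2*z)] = (-3*z^2 - 2*z + 2)/(z^2*(z^2 + z - 2)^2)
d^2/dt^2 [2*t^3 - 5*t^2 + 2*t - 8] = 12*t - 10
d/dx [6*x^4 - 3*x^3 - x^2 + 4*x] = 24*x^3 - 9*x^2 - 2*x + 4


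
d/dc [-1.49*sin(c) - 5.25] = -1.49*cos(c)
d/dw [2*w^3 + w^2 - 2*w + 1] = 6*w^2 + 2*w - 2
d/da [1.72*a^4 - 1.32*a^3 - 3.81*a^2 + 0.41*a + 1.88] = 6.88*a^3 - 3.96*a^2 - 7.62*a + 0.41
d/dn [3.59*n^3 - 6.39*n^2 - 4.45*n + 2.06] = 10.77*n^2 - 12.78*n - 4.45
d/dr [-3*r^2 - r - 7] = -6*r - 1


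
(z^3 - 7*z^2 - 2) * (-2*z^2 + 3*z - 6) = -2*z^5 + 17*z^4 - 27*z^3 + 46*z^2 - 6*z + 12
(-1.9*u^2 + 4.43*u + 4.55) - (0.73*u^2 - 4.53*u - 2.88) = -2.63*u^2 + 8.96*u + 7.43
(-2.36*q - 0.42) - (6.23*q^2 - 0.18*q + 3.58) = -6.23*q^2 - 2.18*q - 4.0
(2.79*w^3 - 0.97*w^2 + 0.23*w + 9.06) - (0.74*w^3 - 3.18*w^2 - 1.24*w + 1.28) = 2.05*w^3 + 2.21*w^2 + 1.47*w + 7.78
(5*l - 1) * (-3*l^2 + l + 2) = -15*l^3 + 8*l^2 + 9*l - 2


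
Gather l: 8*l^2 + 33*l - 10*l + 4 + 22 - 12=8*l^2 + 23*l + 14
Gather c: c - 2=c - 2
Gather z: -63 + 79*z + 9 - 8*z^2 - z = -8*z^2 + 78*z - 54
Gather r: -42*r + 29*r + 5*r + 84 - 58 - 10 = 16 - 8*r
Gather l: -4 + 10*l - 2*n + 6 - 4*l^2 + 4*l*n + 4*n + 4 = -4*l^2 + l*(4*n + 10) + 2*n + 6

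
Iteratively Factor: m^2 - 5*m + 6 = (m - 3)*(m - 2)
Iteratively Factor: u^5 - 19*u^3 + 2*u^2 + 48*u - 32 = (u - 4)*(u^4 + 4*u^3 - 3*u^2 - 10*u + 8) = (u - 4)*(u + 2)*(u^3 + 2*u^2 - 7*u + 4) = (u - 4)*(u - 1)*(u + 2)*(u^2 + 3*u - 4) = (u - 4)*(u - 1)*(u + 2)*(u + 4)*(u - 1)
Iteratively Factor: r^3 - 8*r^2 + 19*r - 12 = (r - 3)*(r^2 - 5*r + 4) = (r - 4)*(r - 3)*(r - 1)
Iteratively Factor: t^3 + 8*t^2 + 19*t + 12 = (t + 1)*(t^2 + 7*t + 12) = (t + 1)*(t + 4)*(t + 3)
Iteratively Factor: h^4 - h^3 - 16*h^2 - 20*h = (h - 5)*(h^3 + 4*h^2 + 4*h) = (h - 5)*(h + 2)*(h^2 + 2*h) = h*(h - 5)*(h + 2)*(h + 2)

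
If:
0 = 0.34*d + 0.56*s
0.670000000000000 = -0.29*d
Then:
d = -2.31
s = 1.40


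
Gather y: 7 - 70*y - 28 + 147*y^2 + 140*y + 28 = 147*y^2 + 70*y + 7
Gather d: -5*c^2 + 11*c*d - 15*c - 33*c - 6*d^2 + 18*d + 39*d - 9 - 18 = -5*c^2 - 48*c - 6*d^2 + d*(11*c + 57) - 27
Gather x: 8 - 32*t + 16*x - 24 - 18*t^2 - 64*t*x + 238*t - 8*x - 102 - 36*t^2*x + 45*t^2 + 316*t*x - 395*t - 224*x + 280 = 27*t^2 - 189*t + x*(-36*t^2 + 252*t - 216) + 162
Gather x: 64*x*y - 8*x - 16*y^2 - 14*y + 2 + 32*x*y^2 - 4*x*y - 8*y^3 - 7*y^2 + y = x*(32*y^2 + 60*y - 8) - 8*y^3 - 23*y^2 - 13*y + 2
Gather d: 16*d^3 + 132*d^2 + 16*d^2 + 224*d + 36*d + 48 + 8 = 16*d^3 + 148*d^2 + 260*d + 56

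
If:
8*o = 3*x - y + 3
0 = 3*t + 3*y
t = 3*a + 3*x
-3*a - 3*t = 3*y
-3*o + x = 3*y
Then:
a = 0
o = 15/31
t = 27/62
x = 9/62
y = -27/62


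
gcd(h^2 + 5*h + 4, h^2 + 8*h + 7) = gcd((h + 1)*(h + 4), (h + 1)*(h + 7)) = h + 1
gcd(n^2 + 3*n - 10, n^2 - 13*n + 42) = 1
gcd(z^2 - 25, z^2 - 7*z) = 1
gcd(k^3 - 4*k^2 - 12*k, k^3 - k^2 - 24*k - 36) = k^2 - 4*k - 12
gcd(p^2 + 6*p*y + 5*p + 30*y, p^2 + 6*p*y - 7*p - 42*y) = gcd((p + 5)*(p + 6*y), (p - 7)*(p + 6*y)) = p + 6*y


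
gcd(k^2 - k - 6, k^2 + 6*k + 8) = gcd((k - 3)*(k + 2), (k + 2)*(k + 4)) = k + 2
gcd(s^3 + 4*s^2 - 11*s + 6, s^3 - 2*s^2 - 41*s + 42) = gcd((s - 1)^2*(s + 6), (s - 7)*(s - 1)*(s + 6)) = s^2 + 5*s - 6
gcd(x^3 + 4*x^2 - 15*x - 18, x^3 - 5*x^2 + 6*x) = x - 3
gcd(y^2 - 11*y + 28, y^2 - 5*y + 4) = y - 4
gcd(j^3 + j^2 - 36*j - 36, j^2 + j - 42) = j - 6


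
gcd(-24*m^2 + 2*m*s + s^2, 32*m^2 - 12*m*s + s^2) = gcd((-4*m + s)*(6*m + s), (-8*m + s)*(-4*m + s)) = -4*m + s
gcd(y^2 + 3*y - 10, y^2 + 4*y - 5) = y + 5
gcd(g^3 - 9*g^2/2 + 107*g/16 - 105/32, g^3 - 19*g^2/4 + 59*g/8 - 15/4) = g^2 - 11*g/4 + 15/8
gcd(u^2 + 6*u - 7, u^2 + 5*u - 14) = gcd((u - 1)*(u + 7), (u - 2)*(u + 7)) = u + 7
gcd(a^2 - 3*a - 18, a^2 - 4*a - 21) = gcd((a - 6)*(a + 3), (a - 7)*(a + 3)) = a + 3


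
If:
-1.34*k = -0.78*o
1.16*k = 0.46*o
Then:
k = 0.00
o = 0.00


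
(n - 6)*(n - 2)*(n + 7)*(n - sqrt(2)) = n^4 - sqrt(2)*n^3 - n^3 - 44*n^2 + sqrt(2)*n^2 + 44*sqrt(2)*n + 84*n - 84*sqrt(2)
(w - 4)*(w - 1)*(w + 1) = w^3 - 4*w^2 - w + 4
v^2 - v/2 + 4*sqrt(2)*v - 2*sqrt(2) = (v - 1/2)*(v + 4*sqrt(2))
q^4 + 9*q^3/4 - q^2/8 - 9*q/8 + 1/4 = (q - 1/2)*(q - 1/4)*(q + 1)*(q + 2)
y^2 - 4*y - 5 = (y - 5)*(y + 1)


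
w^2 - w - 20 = (w - 5)*(w + 4)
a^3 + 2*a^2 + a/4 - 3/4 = (a - 1/2)*(a + 1)*(a + 3/2)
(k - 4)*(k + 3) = k^2 - k - 12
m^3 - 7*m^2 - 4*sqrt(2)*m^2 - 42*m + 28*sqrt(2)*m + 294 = (m - 7)*(m - 7*sqrt(2))*(m + 3*sqrt(2))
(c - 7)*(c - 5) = c^2 - 12*c + 35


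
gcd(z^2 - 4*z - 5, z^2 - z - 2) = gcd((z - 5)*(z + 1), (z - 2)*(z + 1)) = z + 1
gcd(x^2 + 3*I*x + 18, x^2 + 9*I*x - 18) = x + 6*I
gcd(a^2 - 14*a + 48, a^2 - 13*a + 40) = a - 8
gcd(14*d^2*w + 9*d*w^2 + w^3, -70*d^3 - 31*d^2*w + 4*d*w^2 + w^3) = 14*d^2 + 9*d*w + w^2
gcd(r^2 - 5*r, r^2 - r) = r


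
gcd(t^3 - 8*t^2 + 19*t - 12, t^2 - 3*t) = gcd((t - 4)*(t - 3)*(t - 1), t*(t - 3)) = t - 3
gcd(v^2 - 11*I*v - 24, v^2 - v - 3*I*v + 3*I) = v - 3*I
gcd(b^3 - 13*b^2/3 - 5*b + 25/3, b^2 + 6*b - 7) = b - 1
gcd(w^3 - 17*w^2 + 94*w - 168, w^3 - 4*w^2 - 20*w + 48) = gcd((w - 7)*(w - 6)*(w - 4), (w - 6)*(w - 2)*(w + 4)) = w - 6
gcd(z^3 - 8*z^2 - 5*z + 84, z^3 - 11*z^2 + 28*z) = z^2 - 11*z + 28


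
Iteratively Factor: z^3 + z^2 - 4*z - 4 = (z + 2)*(z^2 - z - 2) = (z - 2)*(z + 2)*(z + 1)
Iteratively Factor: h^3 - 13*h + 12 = (h - 1)*(h^2 + h - 12) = (h - 3)*(h - 1)*(h + 4)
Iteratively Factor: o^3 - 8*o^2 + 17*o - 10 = (o - 1)*(o^2 - 7*o + 10) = (o - 2)*(o - 1)*(o - 5)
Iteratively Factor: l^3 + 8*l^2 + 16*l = (l + 4)*(l^2 + 4*l) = l*(l + 4)*(l + 4)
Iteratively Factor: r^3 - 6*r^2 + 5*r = (r - 1)*(r^2 - 5*r) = r*(r - 1)*(r - 5)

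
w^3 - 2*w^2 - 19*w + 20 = (w - 5)*(w - 1)*(w + 4)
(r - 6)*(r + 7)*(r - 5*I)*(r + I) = r^4 + r^3 - 4*I*r^3 - 37*r^2 - 4*I*r^2 + 5*r + 168*I*r - 210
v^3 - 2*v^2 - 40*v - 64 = (v - 8)*(v + 2)*(v + 4)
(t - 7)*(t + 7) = t^2 - 49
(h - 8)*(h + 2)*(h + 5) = h^3 - h^2 - 46*h - 80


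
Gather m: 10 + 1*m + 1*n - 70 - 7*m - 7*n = -6*m - 6*n - 60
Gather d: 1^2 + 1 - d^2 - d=-d^2 - d + 2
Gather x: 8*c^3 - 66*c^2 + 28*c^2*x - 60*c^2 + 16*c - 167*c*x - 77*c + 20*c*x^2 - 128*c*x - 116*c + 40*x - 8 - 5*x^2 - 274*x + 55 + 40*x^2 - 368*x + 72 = 8*c^3 - 126*c^2 - 177*c + x^2*(20*c + 35) + x*(28*c^2 - 295*c - 602) + 119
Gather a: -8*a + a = -7*a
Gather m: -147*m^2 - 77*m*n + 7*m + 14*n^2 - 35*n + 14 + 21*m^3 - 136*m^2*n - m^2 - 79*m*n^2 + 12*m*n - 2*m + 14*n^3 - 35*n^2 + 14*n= 21*m^3 + m^2*(-136*n - 148) + m*(-79*n^2 - 65*n + 5) + 14*n^3 - 21*n^2 - 21*n + 14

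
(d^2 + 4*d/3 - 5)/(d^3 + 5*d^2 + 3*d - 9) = (d - 5/3)/(d^2 + 2*d - 3)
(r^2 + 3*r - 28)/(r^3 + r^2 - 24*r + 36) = (r^2 + 3*r - 28)/(r^3 + r^2 - 24*r + 36)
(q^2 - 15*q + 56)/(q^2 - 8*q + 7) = (q - 8)/(q - 1)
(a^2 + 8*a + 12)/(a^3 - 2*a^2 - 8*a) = (a + 6)/(a*(a - 4))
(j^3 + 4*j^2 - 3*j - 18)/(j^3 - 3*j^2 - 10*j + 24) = (j + 3)/(j - 4)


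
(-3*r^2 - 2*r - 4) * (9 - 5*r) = 15*r^3 - 17*r^2 + 2*r - 36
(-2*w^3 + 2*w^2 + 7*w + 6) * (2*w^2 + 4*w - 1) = -4*w^5 - 4*w^4 + 24*w^3 + 38*w^2 + 17*w - 6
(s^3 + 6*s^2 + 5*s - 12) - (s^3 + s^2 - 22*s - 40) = 5*s^2 + 27*s + 28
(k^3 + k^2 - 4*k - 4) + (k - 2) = k^3 + k^2 - 3*k - 6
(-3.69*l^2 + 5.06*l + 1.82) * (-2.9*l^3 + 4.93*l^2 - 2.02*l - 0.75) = 10.701*l^5 - 32.8657*l^4 + 27.1216*l^3 + 1.5189*l^2 - 7.4714*l - 1.365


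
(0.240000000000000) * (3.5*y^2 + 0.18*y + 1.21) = 0.84*y^2 + 0.0432*y + 0.2904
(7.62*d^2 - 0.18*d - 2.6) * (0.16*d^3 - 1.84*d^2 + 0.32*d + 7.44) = 1.2192*d^5 - 14.0496*d^4 + 2.3536*d^3 + 61.4192*d^2 - 2.1712*d - 19.344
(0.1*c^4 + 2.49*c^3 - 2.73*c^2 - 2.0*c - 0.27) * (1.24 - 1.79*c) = -0.179*c^5 - 4.3331*c^4 + 7.9743*c^3 + 0.1948*c^2 - 1.9967*c - 0.3348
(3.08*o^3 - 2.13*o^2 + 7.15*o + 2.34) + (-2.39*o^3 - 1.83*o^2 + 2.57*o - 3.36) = 0.69*o^3 - 3.96*o^2 + 9.72*o - 1.02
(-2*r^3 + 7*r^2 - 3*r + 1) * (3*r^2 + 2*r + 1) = -6*r^5 + 17*r^4 + 3*r^3 + 4*r^2 - r + 1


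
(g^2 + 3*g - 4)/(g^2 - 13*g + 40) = (g^2 + 3*g - 4)/(g^2 - 13*g + 40)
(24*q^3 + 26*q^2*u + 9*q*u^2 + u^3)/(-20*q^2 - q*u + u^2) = (-6*q^2 - 5*q*u - u^2)/(5*q - u)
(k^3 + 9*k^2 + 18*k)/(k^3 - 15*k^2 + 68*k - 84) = k*(k^2 + 9*k + 18)/(k^3 - 15*k^2 + 68*k - 84)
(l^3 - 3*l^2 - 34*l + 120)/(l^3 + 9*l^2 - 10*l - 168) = (l - 5)/(l + 7)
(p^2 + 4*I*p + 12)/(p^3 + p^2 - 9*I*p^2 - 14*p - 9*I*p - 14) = (p + 6*I)/(p^2 + p*(1 - 7*I) - 7*I)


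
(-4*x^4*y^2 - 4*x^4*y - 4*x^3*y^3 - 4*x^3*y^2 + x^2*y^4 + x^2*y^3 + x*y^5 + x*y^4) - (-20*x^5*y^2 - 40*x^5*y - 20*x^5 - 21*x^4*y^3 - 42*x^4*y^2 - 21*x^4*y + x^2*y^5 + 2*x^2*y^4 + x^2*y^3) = 20*x^5*y^2 + 40*x^5*y + 20*x^5 + 21*x^4*y^3 + 38*x^4*y^2 + 17*x^4*y - 4*x^3*y^3 - 4*x^3*y^2 - x^2*y^5 - x^2*y^4 + x*y^5 + x*y^4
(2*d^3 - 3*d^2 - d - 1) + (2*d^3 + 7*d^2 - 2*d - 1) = 4*d^3 + 4*d^2 - 3*d - 2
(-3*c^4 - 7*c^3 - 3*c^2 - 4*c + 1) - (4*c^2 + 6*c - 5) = -3*c^4 - 7*c^3 - 7*c^2 - 10*c + 6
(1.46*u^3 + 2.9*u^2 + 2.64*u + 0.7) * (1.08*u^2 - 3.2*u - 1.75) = 1.5768*u^5 - 1.54*u^4 - 8.9838*u^3 - 12.767*u^2 - 6.86*u - 1.225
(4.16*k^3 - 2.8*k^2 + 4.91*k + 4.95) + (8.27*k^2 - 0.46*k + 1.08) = 4.16*k^3 + 5.47*k^2 + 4.45*k + 6.03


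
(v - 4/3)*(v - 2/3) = v^2 - 2*v + 8/9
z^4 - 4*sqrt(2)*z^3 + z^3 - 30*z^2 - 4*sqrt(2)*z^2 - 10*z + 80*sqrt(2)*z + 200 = (z - 4)*(z + 5)*(z - 5*sqrt(2))*(z + sqrt(2))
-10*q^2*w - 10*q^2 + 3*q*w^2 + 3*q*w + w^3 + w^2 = (-2*q + w)*(5*q + w)*(w + 1)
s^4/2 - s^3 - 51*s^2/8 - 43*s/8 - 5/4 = (s/2 + 1)*(s - 5)*(s + 1/2)^2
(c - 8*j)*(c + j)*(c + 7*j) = c^3 - 57*c*j^2 - 56*j^3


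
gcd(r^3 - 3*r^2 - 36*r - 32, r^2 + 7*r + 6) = r + 1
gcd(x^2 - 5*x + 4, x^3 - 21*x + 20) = x^2 - 5*x + 4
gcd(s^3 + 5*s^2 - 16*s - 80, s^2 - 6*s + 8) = s - 4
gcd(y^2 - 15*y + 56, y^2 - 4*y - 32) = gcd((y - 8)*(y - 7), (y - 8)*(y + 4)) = y - 8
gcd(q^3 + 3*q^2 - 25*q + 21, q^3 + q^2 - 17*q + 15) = q^2 - 4*q + 3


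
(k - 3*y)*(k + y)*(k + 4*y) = k^3 + 2*k^2*y - 11*k*y^2 - 12*y^3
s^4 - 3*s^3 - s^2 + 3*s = s*(s - 3)*(s - 1)*(s + 1)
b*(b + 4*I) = b^2 + 4*I*b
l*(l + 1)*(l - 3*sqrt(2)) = l^3 - 3*sqrt(2)*l^2 + l^2 - 3*sqrt(2)*l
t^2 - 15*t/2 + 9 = (t - 6)*(t - 3/2)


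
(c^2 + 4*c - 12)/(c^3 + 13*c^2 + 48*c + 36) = (c - 2)/(c^2 + 7*c + 6)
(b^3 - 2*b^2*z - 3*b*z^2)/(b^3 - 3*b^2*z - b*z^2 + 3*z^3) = b/(b - z)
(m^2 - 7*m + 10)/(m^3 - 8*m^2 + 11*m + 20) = (m - 2)/(m^2 - 3*m - 4)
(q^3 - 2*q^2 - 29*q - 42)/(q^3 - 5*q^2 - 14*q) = (q + 3)/q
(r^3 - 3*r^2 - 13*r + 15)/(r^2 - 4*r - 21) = (r^2 - 6*r + 5)/(r - 7)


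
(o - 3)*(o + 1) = o^2 - 2*o - 3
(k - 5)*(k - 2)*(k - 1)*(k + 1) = k^4 - 7*k^3 + 9*k^2 + 7*k - 10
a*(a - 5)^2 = a^3 - 10*a^2 + 25*a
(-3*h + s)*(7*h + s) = -21*h^2 + 4*h*s + s^2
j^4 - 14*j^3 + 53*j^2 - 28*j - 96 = (j - 8)*(j - 4)*(j - 3)*(j + 1)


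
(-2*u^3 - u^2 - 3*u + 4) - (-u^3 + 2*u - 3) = -u^3 - u^2 - 5*u + 7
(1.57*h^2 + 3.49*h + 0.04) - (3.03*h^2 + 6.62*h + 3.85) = -1.46*h^2 - 3.13*h - 3.81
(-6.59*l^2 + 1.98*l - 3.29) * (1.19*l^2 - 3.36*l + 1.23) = -7.8421*l^4 + 24.4986*l^3 - 18.6736*l^2 + 13.4898*l - 4.0467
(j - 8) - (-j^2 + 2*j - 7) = j^2 - j - 1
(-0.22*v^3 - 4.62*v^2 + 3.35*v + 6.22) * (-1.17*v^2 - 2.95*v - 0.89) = 0.2574*v^5 + 6.0544*v^4 + 9.9053*v^3 - 13.0481*v^2 - 21.3305*v - 5.5358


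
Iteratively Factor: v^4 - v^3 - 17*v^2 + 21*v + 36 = (v + 4)*(v^3 - 5*v^2 + 3*v + 9) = (v - 3)*(v + 4)*(v^2 - 2*v - 3) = (v - 3)^2*(v + 4)*(v + 1)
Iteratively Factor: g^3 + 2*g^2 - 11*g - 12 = (g + 1)*(g^2 + g - 12) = (g + 1)*(g + 4)*(g - 3)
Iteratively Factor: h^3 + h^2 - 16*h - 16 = (h + 4)*(h^2 - 3*h - 4) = (h + 1)*(h + 4)*(h - 4)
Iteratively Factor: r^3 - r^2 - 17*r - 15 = (r + 1)*(r^2 - 2*r - 15) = (r - 5)*(r + 1)*(r + 3)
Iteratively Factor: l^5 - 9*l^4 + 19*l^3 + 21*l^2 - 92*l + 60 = (l - 5)*(l^4 - 4*l^3 - l^2 + 16*l - 12) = (l - 5)*(l - 2)*(l^3 - 2*l^2 - 5*l + 6) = (l - 5)*(l - 2)*(l - 1)*(l^2 - l - 6) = (l - 5)*(l - 2)*(l - 1)*(l + 2)*(l - 3)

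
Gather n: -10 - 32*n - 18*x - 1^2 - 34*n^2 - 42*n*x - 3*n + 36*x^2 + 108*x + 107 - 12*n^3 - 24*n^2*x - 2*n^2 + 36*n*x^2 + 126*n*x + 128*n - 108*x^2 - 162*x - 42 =-12*n^3 + n^2*(-24*x - 36) + n*(36*x^2 + 84*x + 93) - 72*x^2 - 72*x + 54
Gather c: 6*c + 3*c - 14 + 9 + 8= 9*c + 3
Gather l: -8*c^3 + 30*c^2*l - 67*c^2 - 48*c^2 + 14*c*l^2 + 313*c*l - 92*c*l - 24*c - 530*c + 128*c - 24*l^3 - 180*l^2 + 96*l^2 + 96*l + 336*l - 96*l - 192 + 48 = -8*c^3 - 115*c^2 - 426*c - 24*l^3 + l^2*(14*c - 84) + l*(30*c^2 + 221*c + 336) - 144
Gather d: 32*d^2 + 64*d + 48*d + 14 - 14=32*d^2 + 112*d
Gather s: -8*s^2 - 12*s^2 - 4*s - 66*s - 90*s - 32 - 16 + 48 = -20*s^2 - 160*s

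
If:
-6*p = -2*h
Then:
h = 3*p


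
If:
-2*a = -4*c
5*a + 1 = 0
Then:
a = -1/5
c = -1/10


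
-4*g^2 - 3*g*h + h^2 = (-4*g + h)*(g + h)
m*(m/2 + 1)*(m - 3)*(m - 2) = m^4/2 - 3*m^3/2 - 2*m^2 + 6*m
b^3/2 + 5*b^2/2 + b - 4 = (b/2 + 1)*(b - 1)*(b + 4)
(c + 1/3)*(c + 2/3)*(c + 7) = c^3 + 8*c^2 + 65*c/9 + 14/9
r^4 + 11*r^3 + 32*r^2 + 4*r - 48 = (r - 1)*(r + 2)*(r + 4)*(r + 6)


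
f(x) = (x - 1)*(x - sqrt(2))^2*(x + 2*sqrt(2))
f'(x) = (x - 1)*(x - sqrt(2))^2 + (x - 1)*(x + 2*sqrt(2))*(2*x - 2*sqrt(2)) + (x - sqrt(2))^2*(x + 2*sqrt(2)) = 4*x^3 - 3*x^2 - 12*x + 4*sqrt(2) + 6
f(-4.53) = 332.48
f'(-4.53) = -367.38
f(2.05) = 2.07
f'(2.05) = 8.91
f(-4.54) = 336.17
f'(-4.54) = -370.00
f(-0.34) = -10.26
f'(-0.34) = 15.23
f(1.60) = 0.09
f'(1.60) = 1.16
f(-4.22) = 230.59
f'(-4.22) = -291.73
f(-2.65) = -10.76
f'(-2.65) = -52.05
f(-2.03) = -28.70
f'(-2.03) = -9.81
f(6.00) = 928.28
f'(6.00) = 695.66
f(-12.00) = 21454.46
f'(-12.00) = -7188.34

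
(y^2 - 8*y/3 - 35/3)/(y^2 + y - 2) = (y^2 - 8*y/3 - 35/3)/(y^2 + y - 2)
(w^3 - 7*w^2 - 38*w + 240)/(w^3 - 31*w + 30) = (w - 8)/(w - 1)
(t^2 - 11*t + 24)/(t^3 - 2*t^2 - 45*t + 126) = (t - 8)/(t^2 + t - 42)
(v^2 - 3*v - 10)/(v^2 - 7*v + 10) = (v + 2)/(v - 2)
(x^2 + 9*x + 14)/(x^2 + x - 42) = (x + 2)/(x - 6)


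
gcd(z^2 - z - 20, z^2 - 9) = 1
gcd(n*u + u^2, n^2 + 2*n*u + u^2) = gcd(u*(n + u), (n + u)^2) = n + u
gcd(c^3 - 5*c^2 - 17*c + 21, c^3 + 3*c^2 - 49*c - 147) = c^2 - 4*c - 21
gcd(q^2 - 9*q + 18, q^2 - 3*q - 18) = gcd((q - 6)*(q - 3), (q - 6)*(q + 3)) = q - 6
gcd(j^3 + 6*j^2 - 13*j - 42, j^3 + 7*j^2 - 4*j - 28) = j^2 + 9*j + 14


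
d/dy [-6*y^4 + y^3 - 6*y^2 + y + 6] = -24*y^3 + 3*y^2 - 12*y + 1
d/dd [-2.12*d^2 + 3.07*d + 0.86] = 3.07 - 4.24*d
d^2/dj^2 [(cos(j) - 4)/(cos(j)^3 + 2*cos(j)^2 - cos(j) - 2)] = (14*sin(j)^4*cos(j) + 50*sin(j)^4 - 150*sin(j)^2*cos(j) - 107*sin(j)^2 - 18*cos(j)^5 - 5*cos(j)*cos(3*j) + 94*cos(j) - 10*cos(3*j) + 101)/((cos(j) + 2)^3*sin(j)^4)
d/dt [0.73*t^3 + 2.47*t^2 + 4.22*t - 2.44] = 2.19*t^2 + 4.94*t + 4.22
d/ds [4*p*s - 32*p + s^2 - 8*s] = 4*p + 2*s - 8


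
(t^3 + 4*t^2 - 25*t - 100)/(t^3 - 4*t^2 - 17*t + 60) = (t + 5)/(t - 3)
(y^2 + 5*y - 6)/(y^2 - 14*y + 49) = (y^2 + 5*y - 6)/(y^2 - 14*y + 49)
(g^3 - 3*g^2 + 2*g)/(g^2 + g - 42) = g*(g^2 - 3*g + 2)/(g^2 + g - 42)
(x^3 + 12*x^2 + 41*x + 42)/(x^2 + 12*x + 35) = (x^2 + 5*x + 6)/(x + 5)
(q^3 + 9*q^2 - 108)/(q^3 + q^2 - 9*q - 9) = (q^2 + 12*q + 36)/(q^2 + 4*q + 3)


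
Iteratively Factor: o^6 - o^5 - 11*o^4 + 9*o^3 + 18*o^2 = (o)*(o^5 - o^4 - 11*o^3 + 9*o^2 + 18*o) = o*(o - 2)*(o^4 + o^3 - 9*o^2 - 9*o) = o*(o - 2)*(o + 1)*(o^3 - 9*o) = o*(o - 3)*(o - 2)*(o + 1)*(o^2 + 3*o) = o*(o - 3)*(o - 2)*(o + 1)*(o + 3)*(o)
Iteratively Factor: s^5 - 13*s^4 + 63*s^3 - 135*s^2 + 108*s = (s - 3)*(s^4 - 10*s^3 + 33*s^2 - 36*s) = (s - 4)*(s - 3)*(s^3 - 6*s^2 + 9*s) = (s - 4)*(s - 3)^2*(s^2 - 3*s) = s*(s - 4)*(s - 3)^2*(s - 3)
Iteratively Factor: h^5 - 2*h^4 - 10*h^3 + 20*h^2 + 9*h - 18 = (h + 3)*(h^4 - 5*h^3 + 5*h^2 + 5*h - 6) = (h + 1)*(h + 3)*(h^3 - 6*h^2 + 11*h - 6) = (h - 1)*(h + 1)*(h + 3)*(h^2 - 5*h + 6) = (h - 2)*(h - 1)*(h + 1)*(h + 3)*(h - 3)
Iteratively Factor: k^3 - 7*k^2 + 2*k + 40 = (k + 2)*(k^2 - 9*k + 20) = (k - 5)*(k + 2)*(k - 4)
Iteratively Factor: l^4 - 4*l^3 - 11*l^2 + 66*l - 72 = (l - 2)*(l^3 - 2*l^2 - 15*l + 36) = (l - 2)*(l + 4)*(l^2 - 6*l + 9) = (l - 3)*(l - 2)*(l + 4)*(l - 3)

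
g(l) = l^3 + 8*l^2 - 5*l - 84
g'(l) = 3*l^2 + 16*l - 5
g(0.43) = -84.59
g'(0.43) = 2.43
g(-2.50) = -37.12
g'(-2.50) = -26.25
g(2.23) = -44.28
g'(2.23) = 45.60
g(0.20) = -84.67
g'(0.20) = -1.68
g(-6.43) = 13.06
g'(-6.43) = 16.15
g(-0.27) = -82.09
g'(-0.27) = -9.10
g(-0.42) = -80.56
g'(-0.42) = -11.19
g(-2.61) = -34.23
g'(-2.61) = -26.32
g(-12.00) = -600.00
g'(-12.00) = 235.00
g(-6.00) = 18.00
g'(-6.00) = 7.00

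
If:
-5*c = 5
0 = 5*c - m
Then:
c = -1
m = -5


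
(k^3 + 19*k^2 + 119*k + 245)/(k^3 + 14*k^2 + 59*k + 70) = (k + 7)/(k + 2)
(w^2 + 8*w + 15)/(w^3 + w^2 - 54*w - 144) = (w + 5)/(w^2 - 2*w - 48)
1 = 1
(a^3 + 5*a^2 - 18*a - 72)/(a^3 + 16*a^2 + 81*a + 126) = (a - 4)/(a + 7)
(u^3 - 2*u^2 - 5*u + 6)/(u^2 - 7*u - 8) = (-u^3 + 2*u^2 + 5*u - 6)/(-u^2 + 7*u + 8)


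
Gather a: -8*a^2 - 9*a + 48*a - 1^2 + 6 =-8*a^2 + 39*a + 5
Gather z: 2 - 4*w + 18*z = -4*w + 18*z + 2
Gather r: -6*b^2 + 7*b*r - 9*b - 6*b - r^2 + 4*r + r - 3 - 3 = -6*b^2 - 15*b - r^2 + r*(7*b + 5) - 6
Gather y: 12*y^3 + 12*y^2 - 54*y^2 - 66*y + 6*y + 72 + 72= 12*y^3 - 42*y^2 - 60*y + 144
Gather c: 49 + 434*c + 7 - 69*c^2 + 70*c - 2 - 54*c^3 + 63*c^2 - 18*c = -54*c^3 - 6*c^2 + 486*c + 54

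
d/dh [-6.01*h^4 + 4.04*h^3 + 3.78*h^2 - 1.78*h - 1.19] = -24.04*h^3 + 12.12*h^2 + 7.56*h - 1.78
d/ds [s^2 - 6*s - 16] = 2*s - 6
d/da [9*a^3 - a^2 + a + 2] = 27*a^2 - 2*a + 1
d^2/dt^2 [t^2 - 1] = 2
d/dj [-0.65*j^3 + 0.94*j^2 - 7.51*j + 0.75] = -1.95*j^2 + 1.88*j - 7.51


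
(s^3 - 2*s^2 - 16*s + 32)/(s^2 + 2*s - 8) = s - 4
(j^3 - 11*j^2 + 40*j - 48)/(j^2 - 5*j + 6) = (j^2 - 8*j + 16)/(j - 2)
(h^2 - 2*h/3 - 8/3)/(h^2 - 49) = (3*h^2 - 2*h - 8)/(3*(h^2 - 49))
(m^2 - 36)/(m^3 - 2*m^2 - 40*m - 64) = (36 - m^2)/(-m^3 + 2*m^2 + 40*m + 64)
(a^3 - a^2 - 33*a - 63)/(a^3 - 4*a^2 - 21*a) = (a + 3)/a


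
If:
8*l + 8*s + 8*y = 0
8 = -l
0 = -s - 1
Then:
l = -8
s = -1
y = 9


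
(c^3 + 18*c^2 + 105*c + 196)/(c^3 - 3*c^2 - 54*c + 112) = (c^2 + 11*c + 28)/(c^2 - 10*c + 16)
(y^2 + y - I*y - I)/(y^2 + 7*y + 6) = (y - I)/(y + 6)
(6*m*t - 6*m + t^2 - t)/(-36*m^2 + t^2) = (t - 1)/(-6*m + t)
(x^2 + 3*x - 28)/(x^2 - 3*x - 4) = (x + 7)/(x + 1)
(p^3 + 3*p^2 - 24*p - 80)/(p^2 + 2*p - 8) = (p^2 - p - 20)/(p - 2)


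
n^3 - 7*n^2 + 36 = (n - 6)*(n - 3)*(n + 2)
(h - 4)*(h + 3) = h^2 - h - 12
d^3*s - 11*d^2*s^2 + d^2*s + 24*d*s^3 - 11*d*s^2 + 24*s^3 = (d - 8*s)*(d - 3*s)*(d*s + s)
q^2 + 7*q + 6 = (q + 1)*(q + 6)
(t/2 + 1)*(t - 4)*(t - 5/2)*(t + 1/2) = t^4/2 - 2*t^3 - 21*t^2/8 + 37*t/4 + 5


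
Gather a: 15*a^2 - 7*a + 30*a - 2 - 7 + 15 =15*a^2 + 23*a + 6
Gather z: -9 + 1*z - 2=z - 11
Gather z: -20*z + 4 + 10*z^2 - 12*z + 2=10*z^2 - 32*z + 6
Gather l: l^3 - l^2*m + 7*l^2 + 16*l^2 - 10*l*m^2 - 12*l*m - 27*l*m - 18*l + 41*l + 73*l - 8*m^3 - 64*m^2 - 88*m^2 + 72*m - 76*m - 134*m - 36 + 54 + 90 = l^3 + l^2*(23 - m) + l*(-10*m^2 - 39*m + 96) - 8*m^3 - 152*m^2 - 138*m + 108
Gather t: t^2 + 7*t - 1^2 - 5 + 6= t^2 + 7*t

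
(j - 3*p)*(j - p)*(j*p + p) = j^3*p - 4*j^2*p^2 + j^2*p + 3*j*p^3 - 4*j*p^2 + 3*p^3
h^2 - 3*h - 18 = (h - 6)*(h + 3)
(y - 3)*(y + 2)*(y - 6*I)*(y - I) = y^4 - y^3 - 7*I*y^3 - 12*y^2 + 7*I*y^2 + 6*y + 42*I*y + 36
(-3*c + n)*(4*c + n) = -12*c^2 + c*n + n^2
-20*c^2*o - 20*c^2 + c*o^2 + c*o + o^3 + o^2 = (-4*c + o)*(5*c + o)*(o + 1)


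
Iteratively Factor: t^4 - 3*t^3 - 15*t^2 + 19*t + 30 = (t + 1)*(t^3 - 4*t^2 - 11*t + 30) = (t - 2)*(t + 1)*(t^2 - 2*t - 15) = (t - 2)*(t + 1)*(t + 3)*(t - 5)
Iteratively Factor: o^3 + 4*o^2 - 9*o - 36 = (o + 4)*(o^2 - 9) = (o + 3)*(o + 4)*(o - 3)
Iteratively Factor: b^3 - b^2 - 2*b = (b + 1)*(b^2 - 2*b) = (b - 2)*(b + 1)*(b)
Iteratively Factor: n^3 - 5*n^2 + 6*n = (n)*(n^2 - 5*n + 6) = n*(n - 2)*(n - 3)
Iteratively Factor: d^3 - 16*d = (d + 4)*(d^2 - 4*d) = (d - 4)*(d + 4)*(d)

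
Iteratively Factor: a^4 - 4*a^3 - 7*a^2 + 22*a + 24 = (a - 3)*(a^3 - a^2 - 10*a - 8) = (a - 3)*(a + 2)*(a^2 - 3*a - 4) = (a - 3)*(a + 1)*(a + 2)*(a - 4)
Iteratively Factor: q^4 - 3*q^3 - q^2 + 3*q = (q)*(q^3 - 3*q^2 - q + 3) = q*(q - 1)*(q^2 - 2*q - 3) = q*(q - 3)*(q - 1)*(q + 1)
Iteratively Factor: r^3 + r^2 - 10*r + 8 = (r - 1)*(r^2 + 2*r - 8) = (r - 1)*(r + 4)*(r - 2)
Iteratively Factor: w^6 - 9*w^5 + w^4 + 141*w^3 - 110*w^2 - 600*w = (w - 5)*(w^5 - 4*w^4 - 19*w^3 + 46*w^2 + 120*w) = (w - 5)^2*(w^4 + w^3 - 14*w^2 - 24*w) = (w - 5)^2*(w + 3)*(w^3 - 2*w^2 - 8*w) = (w - 5)^2*(w + 2)*(w + 3)*(w^2 - 4*w) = (w - 5)^2*(w - 4)*(w + 2)*(w + 3)*(w)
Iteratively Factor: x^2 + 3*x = (x)*(x + 3)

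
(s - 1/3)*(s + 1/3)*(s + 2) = s^3 + 2*s^2 - s/9 - 2/9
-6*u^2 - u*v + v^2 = (-3*u + v)*(2*u + v)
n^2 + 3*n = n*(n + 3)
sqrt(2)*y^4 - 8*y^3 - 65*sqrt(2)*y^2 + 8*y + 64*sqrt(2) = (y - 1)*(y - 8*sqrt(2))*(y + 4*sqrt(2))*(sqrt(2)*y + sqrt(2))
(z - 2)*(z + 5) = z^2 + 3*z - 10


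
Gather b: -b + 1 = 1 - b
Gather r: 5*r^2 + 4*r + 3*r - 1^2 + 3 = 5*r^2 + 7*r + 2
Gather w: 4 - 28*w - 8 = -28*w - 4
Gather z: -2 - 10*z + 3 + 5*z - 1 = -5*z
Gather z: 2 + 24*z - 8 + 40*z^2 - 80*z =40*z^2 - 56*z - 6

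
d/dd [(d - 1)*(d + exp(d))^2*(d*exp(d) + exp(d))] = (d + exp(d))*(2*(d - 1)*(d + 1)*(exp(d) + 1) + (d - 1)*(d + 2)*(d + exp(d)) + (d + 1)*(d + exp(d)))*exp(d)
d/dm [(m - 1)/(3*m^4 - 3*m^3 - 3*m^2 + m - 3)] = (3*m^4 - 3*m^3 - 3*m^2 + m - (m - 1)*(12*m^3 - 9*m^2 - 6*m + 1) - 3)/(-3*m^4 + 3*m^3 + 3*m^2 - m + 3)^2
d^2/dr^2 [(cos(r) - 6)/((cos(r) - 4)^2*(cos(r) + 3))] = (37*(1 - cos(r)^2)^2 - 4*cos(r)^5 - 21*cos(r)^3 + 380*cos(r)^2 + 18*cos(r) - 217)/((cos(r) - 4)^4*(cos(r) + 3)^3)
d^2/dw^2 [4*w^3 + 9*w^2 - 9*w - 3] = 24*w + 18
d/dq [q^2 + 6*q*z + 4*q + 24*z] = 2*q + 6*z + 4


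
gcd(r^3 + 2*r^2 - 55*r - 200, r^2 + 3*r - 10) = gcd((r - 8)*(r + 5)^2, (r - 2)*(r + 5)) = r + 5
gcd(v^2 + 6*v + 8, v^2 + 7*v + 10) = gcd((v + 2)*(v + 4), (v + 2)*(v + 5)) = v + 2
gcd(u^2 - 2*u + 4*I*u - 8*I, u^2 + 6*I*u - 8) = u + 4*I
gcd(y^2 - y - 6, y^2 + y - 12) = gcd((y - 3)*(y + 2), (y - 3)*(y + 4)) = y - 3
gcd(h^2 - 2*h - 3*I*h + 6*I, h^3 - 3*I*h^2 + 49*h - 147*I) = h - 3*I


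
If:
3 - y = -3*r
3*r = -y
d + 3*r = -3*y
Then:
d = -3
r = -1/2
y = 3/2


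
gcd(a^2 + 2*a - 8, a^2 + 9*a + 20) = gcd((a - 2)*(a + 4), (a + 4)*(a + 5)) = a + 4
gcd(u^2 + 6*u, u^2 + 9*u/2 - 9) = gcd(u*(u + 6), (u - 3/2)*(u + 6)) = u + 6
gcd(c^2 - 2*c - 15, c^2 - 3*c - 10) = c - 5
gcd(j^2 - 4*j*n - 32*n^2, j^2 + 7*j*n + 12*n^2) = j + 4*n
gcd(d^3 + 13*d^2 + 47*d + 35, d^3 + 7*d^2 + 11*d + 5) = d^2 + 6*d + 5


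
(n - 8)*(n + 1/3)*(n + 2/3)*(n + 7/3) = n^4 - 14*n^3/3 - 217*n^2/9 - 538*n/27 - 112/27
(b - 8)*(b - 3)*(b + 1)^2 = b^4 - 9*b^3 + 3*b^2 + 37*b + 24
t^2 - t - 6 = (t - 3)*(t + 2)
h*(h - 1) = h^2 - h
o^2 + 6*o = o*(o + 6)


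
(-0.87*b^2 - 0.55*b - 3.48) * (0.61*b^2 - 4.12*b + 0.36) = -0.5307*b^4 + 3.2489*b^3 - 0.169999999999999*b^2 + 14.1396*b - 1.2528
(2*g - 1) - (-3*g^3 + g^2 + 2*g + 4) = 3*g^3 - g^2 - 5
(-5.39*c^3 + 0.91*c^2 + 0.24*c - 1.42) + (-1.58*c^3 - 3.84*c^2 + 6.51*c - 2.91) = -6.97*c^3 - 2.93*c^2 + 6.75*c - 4.33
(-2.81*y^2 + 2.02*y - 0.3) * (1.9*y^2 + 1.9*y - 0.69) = -5.339*y^4 - 1.501*y^3 + 5.2069*y^2 - 1.9638*y + 0.207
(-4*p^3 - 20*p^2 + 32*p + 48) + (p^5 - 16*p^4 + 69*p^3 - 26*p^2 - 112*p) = p^5 - 16*p^4 + 65*p^3 - 46*p^2 - 80*p + 48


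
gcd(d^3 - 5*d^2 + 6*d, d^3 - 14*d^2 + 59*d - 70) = d - 2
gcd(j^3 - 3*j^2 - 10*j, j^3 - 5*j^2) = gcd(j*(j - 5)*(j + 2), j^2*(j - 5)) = j^2 - 5*j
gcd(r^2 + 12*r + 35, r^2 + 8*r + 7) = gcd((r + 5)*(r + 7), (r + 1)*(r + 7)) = r + 7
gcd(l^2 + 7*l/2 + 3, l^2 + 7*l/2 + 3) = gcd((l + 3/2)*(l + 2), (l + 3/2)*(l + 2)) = l^2 + 7*l/2 + 3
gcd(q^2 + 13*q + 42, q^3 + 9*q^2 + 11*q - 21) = q + 7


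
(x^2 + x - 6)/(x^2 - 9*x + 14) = (x + 3)/(x - 7)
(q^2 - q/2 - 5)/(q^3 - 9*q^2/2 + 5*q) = (q + 2)/(q*(q - 2))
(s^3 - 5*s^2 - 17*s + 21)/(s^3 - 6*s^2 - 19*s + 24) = (s - 7)/(s - 8)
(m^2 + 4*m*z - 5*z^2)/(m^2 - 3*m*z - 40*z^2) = (-m + z)/(-m + 8*z)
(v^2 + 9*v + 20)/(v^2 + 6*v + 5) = (v + 4)/(v + 1)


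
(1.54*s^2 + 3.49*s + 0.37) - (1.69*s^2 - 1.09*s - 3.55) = -0.15*s^2 + 4.58*s + 3.92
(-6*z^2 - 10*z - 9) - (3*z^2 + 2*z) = -9*z^2 - 12*z - 9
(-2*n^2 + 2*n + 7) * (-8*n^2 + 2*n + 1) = 16*n^4 - 20*n^3 - 54*n^2 + 16*n + 7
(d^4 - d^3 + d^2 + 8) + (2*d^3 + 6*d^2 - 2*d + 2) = d^4 + d^3 + 7*d^2 - 2*d + 10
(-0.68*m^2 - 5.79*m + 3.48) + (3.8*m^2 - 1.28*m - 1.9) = 3.12*m^2 - 7.07*m + 1.58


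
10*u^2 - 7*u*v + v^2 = (-5*u + v)*(-2*u + v)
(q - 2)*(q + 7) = q^2 + 5*q - 14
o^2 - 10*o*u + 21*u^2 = (o - 7*u)*(o - 3*u)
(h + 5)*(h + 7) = h^2 + 12*h + 35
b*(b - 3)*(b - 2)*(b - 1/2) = b^4 - 11*b^3/2 + 17*b^2/2 - 3*b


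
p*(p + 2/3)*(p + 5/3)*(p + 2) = p^4 + 13*p^3/3 + 52*p^2/9 + 20*p/9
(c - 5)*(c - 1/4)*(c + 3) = c^3 - 9*c^2/4 - 29*c/2 + 15/4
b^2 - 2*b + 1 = (b - 1)^2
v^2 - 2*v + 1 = (v - 1)^2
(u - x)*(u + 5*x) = u^2 + 4*u*x - 5*x^2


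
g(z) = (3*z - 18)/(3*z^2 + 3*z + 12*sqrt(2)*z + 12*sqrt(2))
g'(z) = (3*z - 18)*(-6*z - 12*sqrt(2) - 3)/(3*z^2 + 3*z + 12*sqrt(2)*z + 12*sqrt(2))^2 + 3/(3*z^2 + 3*z + 12*sqrt(2)*z + 12*sqrt(2))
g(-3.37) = 1.73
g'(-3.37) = -0.21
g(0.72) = -0.48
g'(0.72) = 0.45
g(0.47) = -0.61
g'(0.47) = 0.63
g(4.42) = -0.03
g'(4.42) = 0.03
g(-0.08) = -1.19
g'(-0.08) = 1.70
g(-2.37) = 1.86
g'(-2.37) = 0.57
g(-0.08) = -1.19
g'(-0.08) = 1.70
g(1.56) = -0.24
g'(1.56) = 0.18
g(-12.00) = -0.26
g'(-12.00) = -0.05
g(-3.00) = 1.69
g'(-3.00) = 0.02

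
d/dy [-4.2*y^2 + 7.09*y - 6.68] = 7.09 - 8.4*y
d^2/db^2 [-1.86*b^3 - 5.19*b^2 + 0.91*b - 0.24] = -11.16*b - 10.38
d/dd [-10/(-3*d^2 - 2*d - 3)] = 20*(-3*d - 1)/(3*d^2 + 2*d + 3)^2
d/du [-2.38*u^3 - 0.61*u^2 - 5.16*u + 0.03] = -7.14*u^2 - 1.22*u - 5.16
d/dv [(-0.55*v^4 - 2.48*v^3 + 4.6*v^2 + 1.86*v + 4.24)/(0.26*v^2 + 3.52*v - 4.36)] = (-0.286*v^5 - 6.4528*v^4 - 7.8672*v^3 + 48.1468*v^2 - 42.3168*v - 23.0344)/(0.0676*v^4 + 1.8304*v^3 + 10.1232*v^2 - 30.6944*v + 19.0096)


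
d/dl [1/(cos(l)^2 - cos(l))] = (-sin(l)/cos(l)^2 + 2*tan(l))/(cos(l) - 1)^2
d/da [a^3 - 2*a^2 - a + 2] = 3*a^2 - 4*a - 1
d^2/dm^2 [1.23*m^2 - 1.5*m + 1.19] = 2.46000000000000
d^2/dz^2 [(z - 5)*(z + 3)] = 2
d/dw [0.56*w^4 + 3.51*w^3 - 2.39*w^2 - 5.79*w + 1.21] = 2.24*w^3 + 10.53*w^2 - 4.78*w - 5.79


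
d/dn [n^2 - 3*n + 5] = 2*n - 3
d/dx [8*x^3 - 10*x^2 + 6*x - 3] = 24*x^2 - 20*x + 6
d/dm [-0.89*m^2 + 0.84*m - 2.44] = 0.84 - 1.78*m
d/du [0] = 0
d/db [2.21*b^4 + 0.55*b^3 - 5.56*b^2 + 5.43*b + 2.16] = 8.84*b^3 + 1.65*b^2 - 11.12*b + 5.43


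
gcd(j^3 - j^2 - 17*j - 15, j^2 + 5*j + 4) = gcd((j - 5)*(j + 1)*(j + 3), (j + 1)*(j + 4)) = j + 1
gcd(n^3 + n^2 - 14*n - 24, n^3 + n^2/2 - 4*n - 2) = n + 2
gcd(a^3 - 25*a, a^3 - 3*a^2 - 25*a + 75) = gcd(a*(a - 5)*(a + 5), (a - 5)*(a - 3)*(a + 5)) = a^2 - 25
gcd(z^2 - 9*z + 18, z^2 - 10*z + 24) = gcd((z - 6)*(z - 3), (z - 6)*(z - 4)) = z - 6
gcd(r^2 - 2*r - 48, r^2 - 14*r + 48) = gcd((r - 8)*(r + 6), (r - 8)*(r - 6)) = r - 8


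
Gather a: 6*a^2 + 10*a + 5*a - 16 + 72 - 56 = 6*a^2 + 15*a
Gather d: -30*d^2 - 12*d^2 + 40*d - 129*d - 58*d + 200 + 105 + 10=-42*d^2 - 147*d + 315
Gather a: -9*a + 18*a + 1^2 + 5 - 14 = 9*a - 8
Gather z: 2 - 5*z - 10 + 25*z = 20*z - 8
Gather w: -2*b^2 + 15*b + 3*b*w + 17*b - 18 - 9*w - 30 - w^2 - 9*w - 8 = -2*b^2 + 32*b - w^2 + w*(3*b - 18) - 56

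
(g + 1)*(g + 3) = g^2 + 4*g + 3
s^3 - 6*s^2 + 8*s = s*(s - 4)*(s - 2)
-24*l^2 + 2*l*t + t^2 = (-4*l + t)*(6*l + t)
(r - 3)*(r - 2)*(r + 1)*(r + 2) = r^4 - 2*r^3 - 7*r^2 + 8*r + 12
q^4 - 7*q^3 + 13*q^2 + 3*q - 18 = (q - 3)^2*(q - 2)*(q + 1)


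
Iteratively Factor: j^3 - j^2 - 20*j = (j - 5)*(j^2 + 4*j) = j*(j - 5)*(j + 4)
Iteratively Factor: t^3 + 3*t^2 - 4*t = (t - 1)*(t^2 + 4*t) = t*(t - 1)*(t + 4)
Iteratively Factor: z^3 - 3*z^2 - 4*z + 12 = (z - 3)*(z^2 - 4) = (z - 3)*(z - 2)*(z + 2)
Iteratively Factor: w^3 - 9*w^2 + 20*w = (w - 5)*(w^2 - 4*w) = w*(w - 5)*(w - 4)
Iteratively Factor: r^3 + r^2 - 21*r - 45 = (r + 3)*(r^2 - 2*r - 15) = (r - 5)*(r + 3)*(r + 3)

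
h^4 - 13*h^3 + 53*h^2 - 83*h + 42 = (h - 7)*(h - 3)*(h - 2)*(h - 1)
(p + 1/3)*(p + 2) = p^2 + 7*p/3 + 2/3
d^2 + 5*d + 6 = (d + 2)*(d + 3)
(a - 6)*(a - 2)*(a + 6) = a^3 - 2*a^2 - 36*a + 72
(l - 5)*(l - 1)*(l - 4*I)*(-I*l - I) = -I*l^4 - 4*l^3 + 5*I*l^3 + 20*l^2 + I*l^2 + 4*l - 5*I*l - 20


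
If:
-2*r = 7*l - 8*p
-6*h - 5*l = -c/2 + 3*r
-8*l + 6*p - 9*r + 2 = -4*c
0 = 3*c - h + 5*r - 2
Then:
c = 184/545 - 426*r/545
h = 1447*r/545 - 538/545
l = 664/545 - 2106*r/545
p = 581/545 - 3413*r/1090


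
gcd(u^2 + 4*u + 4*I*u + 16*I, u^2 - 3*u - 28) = u + 4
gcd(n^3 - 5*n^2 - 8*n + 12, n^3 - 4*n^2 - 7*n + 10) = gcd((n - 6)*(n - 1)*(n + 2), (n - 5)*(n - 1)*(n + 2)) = n^2 + n - 2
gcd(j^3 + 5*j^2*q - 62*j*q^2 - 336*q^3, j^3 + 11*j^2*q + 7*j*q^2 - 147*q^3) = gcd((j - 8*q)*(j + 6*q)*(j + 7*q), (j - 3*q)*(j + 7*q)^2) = j + 7*q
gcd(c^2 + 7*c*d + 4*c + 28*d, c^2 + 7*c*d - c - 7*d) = c + 7*d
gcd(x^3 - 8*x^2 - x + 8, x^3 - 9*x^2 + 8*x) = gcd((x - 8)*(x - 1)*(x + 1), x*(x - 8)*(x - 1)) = x^2 - 9*x + 8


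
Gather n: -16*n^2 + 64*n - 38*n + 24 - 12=-16*n^2 + 26*n + 12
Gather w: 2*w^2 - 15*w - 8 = 2*w^2 - 15*w - 8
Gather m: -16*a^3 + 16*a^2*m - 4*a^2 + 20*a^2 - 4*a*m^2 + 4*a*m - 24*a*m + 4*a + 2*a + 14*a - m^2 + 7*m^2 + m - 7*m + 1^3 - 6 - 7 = -16*a^3 + 16*a^2 + 20*a + m^2*(6 - 4*a) + m*(16*a^2 - 20*a - 6) - 12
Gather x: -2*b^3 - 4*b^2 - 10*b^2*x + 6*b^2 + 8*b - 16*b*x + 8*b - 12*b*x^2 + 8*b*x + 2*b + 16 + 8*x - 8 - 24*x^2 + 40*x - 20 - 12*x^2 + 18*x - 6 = -2*b^3 + 2*b^2 + 18*b + x^2*(-12*b - 36) + x*(-10*b^2 - 8*b + 66) - 18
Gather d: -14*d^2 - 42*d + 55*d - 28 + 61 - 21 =-14*d^2 + 13*d + 12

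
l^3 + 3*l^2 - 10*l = l*(l - 2)*(l + 5)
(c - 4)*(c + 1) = c^2 - 3*c - 4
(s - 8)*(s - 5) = s^2 - 13*s + 40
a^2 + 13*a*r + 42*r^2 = (a + 6*r)*(a + 7*r)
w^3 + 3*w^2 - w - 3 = (w - 1)*(w + 1)*(w + 3)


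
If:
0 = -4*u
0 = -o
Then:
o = 0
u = 0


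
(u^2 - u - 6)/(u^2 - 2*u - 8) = (u - 3)/(u - 4)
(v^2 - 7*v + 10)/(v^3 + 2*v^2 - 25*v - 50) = (v - 2)/(v^2 + 7*v + 10)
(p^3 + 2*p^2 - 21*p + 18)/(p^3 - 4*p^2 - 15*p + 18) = (p^2 + 3*p - 18)/(p^2 - 3*p - 18)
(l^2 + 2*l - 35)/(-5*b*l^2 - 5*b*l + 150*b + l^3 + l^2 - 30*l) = (-l - 7)/(5*b*l + 30*b - l^2 - 6*l)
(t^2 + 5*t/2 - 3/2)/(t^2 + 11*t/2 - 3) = (t + 3)/(t + 6)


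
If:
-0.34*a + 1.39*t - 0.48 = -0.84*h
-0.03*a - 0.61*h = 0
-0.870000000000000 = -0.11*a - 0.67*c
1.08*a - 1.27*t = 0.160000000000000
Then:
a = 0.82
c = 1.16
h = -0.04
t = 0.57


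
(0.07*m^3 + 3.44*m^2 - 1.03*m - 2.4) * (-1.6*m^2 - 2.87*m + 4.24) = -0.112*m^5 - 5.7049*m^4 - 7.928*m^3 + 21.3817*m^2 + 2.5208*m - 10.176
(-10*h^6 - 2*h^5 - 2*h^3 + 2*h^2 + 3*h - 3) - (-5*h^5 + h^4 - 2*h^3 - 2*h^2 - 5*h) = -10*h^6 + 3*h^5 - h^4 + 4*h^2 + 8*h - 3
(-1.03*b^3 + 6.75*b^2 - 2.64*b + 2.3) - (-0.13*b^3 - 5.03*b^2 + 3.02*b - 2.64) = -0.9*b^3 + 11.78*b^2 - 5.66*b + 4.94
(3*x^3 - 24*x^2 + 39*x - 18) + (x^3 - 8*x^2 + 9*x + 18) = 4*x^3 - 32*x^2 + 48*x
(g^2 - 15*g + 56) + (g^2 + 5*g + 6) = 2*g^2 - 10*g + 62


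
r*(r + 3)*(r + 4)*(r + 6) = r^4 + 13*r^3 + 54*r^2 + 72*r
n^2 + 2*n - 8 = (n - 2)*(n + 4)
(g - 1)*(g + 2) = g^2 + g - 2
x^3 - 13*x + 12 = (x - 3)*(x - 1)*(x + 4)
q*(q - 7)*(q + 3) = q^3 - 4*q^2 - 21*q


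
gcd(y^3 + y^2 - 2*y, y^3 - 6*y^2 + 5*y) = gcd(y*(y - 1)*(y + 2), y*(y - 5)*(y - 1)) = y^2 - y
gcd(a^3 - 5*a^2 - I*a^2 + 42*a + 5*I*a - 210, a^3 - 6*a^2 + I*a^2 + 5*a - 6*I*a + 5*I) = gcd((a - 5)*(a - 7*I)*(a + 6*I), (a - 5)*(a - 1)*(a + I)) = a - 5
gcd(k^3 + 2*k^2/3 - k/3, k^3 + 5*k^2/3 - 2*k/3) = k^2 - k/3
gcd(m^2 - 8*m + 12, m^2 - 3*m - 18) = m - 6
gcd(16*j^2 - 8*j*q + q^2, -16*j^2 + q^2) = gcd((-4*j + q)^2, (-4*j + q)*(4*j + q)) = -4*j + q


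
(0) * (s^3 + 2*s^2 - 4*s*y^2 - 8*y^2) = 0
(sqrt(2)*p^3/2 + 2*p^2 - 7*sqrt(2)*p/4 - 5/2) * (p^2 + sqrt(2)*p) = sqrt(2)*p^5/2 + 3*p^4 + sqrt(2)*p^3/4 - 6*p^2 - 5*sqrt(2)*p/2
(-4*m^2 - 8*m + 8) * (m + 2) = -4*m^3 - 16*m^2 - 8*m + 16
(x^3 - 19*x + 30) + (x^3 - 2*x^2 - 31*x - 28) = 2*x^3 - 2*x^2 - 50*x + 2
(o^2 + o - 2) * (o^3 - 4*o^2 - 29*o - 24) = o^5 - 3*o^4 - 35*o^3 - 45*o^2 + 34*o + 48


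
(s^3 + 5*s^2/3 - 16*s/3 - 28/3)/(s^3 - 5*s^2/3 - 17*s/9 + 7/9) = 3*(s^2 + 4*s + 4)/(3*s^2 + 2*s - 1)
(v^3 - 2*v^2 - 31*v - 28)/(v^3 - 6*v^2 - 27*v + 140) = (v^2 + 5*v + 4)/(v^2 + v - 20)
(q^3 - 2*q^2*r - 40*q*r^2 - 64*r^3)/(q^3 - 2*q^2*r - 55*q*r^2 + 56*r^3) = (q^2 + 6*q*r + 8*r^2)/(q^2 + 6*q*r - 7*r^2)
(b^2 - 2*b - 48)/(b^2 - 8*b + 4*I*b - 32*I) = (b + 6)/(b + 4*I)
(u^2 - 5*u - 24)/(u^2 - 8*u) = (u + 3)/u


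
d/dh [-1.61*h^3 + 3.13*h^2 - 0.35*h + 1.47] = -4.83*h^2 + 6.26*h - 0.35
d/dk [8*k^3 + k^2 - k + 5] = 24*k^2 + 2*k - 1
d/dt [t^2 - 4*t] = 2*t - 4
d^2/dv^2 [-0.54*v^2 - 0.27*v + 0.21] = -1.08000000000000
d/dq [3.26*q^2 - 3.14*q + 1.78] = 6.52*q - 3.14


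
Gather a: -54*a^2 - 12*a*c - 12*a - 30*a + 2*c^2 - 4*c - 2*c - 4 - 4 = -54*a^2 + a*(-12*c - 42) + 2*c^2 - 6*c - 8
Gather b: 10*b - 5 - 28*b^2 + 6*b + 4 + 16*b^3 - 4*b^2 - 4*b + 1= 16*b^3 - 32*b^2 + 12*b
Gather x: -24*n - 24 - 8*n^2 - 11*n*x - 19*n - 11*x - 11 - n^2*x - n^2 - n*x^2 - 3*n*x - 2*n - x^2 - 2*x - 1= -9*n^2 - 45*n + x^2*(-n - 1) + x*(-n^2 - 14*n - 13) - 36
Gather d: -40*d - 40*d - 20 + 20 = -80*d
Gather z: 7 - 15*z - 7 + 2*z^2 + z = 2*z^2 - 14*z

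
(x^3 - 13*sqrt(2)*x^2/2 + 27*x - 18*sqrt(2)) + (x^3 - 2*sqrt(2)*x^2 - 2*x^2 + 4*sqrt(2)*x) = 2*x^3 - 17*sqrt(2)*x^2/2 - 2*x^2 + 4*sqrt(2)*x + 27*x - 18*sqrt(2)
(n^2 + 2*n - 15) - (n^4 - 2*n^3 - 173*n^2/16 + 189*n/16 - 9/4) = -n^4 + 2*n^3 + 189*n^2/16 - 157*n/16 - 51/4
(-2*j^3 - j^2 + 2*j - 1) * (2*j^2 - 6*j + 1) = -4*j^5 + 10*j^4 + 8*j^3 - 15*j^2 + 8*j - 1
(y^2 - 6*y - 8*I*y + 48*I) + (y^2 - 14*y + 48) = 2*y^2 - 20*y - 8*I*y + 48 + 48*I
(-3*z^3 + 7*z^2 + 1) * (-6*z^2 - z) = 18*z^5 - 39*z^4 - 7*z^3 - 6*z^2 - z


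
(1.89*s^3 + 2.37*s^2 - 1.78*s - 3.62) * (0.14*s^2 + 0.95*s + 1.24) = 0.2646*s^5 + 2.1273*s^4 + 4.3459*s^3 + 0.741*s^2 - 5.6462*s - 4.4888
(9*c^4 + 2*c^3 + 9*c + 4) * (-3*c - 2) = -27*c^5 - 24*c^4 - 4*c^3 - 27*c^2 - 30*c - 8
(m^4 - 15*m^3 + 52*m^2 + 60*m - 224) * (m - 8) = m^5 - 23*m^4 + 172*m^3 - 356*m^2 - 704*m + 1792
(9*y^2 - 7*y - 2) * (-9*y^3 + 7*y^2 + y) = -81*y^5 + 126*y^4 - 22*y^3 - 21*y^2 - 2*y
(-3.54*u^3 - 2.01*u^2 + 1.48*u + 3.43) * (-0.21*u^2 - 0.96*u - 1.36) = 0.7434*u^5 + 3.8205*u^4 + 6.4332*u^3 + 0.5925*u^2 - 5.3056*u - 4.6648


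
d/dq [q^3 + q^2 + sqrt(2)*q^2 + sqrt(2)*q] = 3*q^2 + 2*q + 2*sqrt(2)*q + sqrt(2)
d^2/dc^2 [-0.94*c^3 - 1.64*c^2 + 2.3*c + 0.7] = -5.64*c - 3.28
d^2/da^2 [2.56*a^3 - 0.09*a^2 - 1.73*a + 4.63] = 15.36*a - 0.18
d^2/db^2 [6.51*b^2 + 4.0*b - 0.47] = 13.0200000000000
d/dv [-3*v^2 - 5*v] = -6*v - 5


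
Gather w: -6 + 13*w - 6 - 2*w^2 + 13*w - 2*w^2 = -4*w^2 + 26*w - 12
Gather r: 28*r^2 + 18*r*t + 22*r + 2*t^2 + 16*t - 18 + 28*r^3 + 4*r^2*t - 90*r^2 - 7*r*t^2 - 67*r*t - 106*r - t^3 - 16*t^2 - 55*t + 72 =28*r^3 + r^2*(4*t - 62) + r*(-7*t^2 - 49*t - 84) - t^3 - 14*t^2 - 39*t + 54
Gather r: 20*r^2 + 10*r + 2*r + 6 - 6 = 20*r^2 + 12*r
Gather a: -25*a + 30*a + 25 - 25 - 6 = 5*a - 6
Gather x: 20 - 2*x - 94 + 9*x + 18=7*x - 56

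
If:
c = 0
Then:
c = 0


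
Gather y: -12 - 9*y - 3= -9*y - 15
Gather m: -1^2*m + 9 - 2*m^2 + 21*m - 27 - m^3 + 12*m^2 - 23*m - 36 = -m^3 + 10*m^2 - 3*m - 54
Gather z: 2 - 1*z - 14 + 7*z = 6*z - 12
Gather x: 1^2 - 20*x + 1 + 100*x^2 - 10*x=100*x^2 - 30*x + 2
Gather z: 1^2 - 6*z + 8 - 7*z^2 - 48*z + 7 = -7*z^2 - 54*z + 16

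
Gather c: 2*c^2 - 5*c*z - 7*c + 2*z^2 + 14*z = 2*c^2 + c*(-5*z - 7) + 2*z^2 + 14*z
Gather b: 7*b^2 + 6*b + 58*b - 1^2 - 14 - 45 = 7*b^2 + 64*b - 60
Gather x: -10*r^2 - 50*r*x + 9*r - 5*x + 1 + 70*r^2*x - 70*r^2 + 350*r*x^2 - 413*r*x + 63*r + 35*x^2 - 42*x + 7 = -80*r^2 + 72*r + x^2*(350*r + 35) + x*(70*r^2 - 463*r - 47) + 8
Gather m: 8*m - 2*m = 6*m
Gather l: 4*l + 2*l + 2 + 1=6*l + 3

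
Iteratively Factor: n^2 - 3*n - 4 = (n - 4)*(n + 1)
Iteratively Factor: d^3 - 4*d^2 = (d)*(d^2 - 4*d) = d*(d - 4)*(d)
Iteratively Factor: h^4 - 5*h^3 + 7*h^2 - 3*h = (h)*(h^3 - 5*h^2 + 7*h - 3) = h*(h - 1)*(h^2 - 4*h + 3) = h*(h - 1)^2*(h - 3)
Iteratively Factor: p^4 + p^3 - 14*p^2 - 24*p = (p + 2)*(p^3 - p^2 - 12*p) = (p + 2)*(p + 3)*(p^2 - 4*p) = p*(p + 2)*(p + 3)*(p - 4)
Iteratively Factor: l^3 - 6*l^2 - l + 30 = (l + 2)*(l^2 - 8*l + 15) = (l - 5)*(l + 2)*(l - 3)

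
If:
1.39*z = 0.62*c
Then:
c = 2.24193548387097*z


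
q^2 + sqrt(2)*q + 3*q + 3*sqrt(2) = (q + 3)*(q + sqrt(2))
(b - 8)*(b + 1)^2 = b^3 - 6*b^2 - 15*b - 8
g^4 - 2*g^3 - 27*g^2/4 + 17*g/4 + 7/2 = (g - 7/2)*(g - 1)*(g + 1/2)*(g + 2)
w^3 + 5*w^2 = w^2*(w + 5)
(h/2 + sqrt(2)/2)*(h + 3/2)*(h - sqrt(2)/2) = h^3/2 + sqrt(2)*h^2/4 + 3*h^2/4 - h/2 + 3*sqrt(2)*h/8 - 3/4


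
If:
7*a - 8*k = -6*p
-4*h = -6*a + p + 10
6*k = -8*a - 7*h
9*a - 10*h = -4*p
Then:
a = 1460/1367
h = -250/1367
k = -1655/1367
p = -3910/1367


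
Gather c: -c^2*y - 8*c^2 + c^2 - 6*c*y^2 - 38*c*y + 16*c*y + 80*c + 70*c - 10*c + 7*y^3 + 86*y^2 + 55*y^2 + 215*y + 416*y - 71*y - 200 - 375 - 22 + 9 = c^2*(-y - 7) + c*(-6*y^2 - 22*y + 140) + 7*y^3 + 141*y^2 + 560*y - 588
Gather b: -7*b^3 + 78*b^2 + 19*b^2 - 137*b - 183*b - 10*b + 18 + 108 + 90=-7*b^3 + 97*b^2 - 330*b + 216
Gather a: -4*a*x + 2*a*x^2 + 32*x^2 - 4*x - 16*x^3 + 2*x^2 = a*(2*x^2 - 4*x) - 16*x^3 + 34*x^2 - 4*x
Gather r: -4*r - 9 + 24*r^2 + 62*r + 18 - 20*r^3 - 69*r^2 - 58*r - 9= -20*r^3 - 45*r^2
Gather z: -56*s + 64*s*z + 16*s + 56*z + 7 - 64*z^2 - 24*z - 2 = -40*s - 64*z^2 + z*(64*s + 32) + 5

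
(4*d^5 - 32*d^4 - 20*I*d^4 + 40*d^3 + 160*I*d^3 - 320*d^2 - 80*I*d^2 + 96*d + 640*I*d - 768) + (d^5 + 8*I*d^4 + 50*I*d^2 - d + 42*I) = 5*d^5 - 32*d^4 - 12*I*d^4 + 40*d^3 + 160*I*d^3 - 320*d^2 - 30*I*d^2 + 95*d + 640*I*d - 768 + 42*I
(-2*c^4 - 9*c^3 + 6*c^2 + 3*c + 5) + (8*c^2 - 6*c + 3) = -2*c^4 - 9*c^3 + 14*c^2 - 3*c + 8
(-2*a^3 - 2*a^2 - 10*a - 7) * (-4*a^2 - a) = 8*a^5 + 10*a^4 + 42*a^3 + 38*a^2 + 7*a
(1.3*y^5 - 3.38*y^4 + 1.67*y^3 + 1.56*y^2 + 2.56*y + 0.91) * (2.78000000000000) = 3.614*y^5 - 9.3964*y^4 + 4.6426*y^3 + 4.3368*y^2 + 7.1168*y + 2.5298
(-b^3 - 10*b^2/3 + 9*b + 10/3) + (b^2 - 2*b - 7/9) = -b^3 - 7*b^2/3 + 7*b + 23/9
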